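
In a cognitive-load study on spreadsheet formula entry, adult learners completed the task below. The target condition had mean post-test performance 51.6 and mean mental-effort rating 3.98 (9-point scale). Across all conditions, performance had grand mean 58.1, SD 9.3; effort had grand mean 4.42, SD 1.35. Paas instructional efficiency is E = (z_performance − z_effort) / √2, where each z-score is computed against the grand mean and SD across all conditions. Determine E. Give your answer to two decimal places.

z_performance = (51.6 − 58.1) / 9.3 = -6.5000 / 9.3 = -0.6989.
z_effort = (3.98 − 4.42) / 1.35 = -0.4400 / 1.35 = -0.3259.
z_P − z_E = -0.6989 − (-0.3259) = -0.3730.
E = -0.3730 / √2 = -0.3730 / 1.41421 = -0.2638 ≈ -0.26.

-0.26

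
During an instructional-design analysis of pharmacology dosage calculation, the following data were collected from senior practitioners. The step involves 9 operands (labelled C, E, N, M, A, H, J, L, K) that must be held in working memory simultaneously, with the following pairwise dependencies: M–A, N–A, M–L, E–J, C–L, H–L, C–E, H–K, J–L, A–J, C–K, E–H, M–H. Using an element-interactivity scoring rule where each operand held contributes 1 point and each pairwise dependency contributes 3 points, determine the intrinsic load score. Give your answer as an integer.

48

Count of operands held simultaneously: 9.
Count of pairwise dependencies listed: 13.
Element contribution: 9 × 1 = 9.
Interaction contribution: 13 × 3 = 39.
Intrinsic load = 9 + 39 = 48.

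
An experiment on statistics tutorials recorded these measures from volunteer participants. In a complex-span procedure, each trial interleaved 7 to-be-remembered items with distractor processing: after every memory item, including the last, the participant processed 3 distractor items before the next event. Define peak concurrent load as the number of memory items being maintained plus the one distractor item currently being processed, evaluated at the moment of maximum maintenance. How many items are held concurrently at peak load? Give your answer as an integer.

8

Maintenance is greatest during the distractor(s) after memory item 7: all 7 memory items are being held.
One distractor item is concurrently being processed.
Peak concurrent load = 7 + 1 = 8 items.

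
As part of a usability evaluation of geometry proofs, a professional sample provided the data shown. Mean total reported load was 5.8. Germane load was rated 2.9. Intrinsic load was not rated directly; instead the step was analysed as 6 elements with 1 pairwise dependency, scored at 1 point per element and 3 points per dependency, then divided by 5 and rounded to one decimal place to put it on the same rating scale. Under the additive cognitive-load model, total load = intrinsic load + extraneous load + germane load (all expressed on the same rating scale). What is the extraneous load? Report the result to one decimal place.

Intrinsic (element-interactivity): (6 × 1 + 1 × 3) / 5 = 9 / 5 = 1.8000 → 1.8.
extraneous load = total − intrinsic − germane
             = 5.8 − 1.8 − 2.9 = 1.1.

1.1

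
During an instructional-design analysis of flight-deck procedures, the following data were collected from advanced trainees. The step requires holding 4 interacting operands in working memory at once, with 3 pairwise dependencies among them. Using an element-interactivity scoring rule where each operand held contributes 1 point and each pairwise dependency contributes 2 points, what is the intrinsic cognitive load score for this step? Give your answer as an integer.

10

Element contribution: 4 × 1 = 4.
Interaction contribution: 3 × 2 = 6.
Intrinsic load = 4 + 6 = 10.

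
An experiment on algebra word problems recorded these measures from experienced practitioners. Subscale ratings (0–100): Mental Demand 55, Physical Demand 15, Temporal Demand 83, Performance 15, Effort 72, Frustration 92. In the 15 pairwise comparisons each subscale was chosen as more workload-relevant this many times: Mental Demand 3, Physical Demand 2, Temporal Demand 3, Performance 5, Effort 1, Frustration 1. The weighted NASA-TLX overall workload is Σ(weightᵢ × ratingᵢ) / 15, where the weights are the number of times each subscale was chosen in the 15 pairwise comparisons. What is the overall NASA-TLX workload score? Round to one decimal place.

The tallies are the weights (they sum to 15).
Weighted sum = 3·55 + 2·15 + 3·83 + 5·15 + 1·72 + 1·92
            = 165 + 30 + 249 + 75 + 72 + 92 = 683.
Overall workload = 683 / 15 = 45.5333 ≈ 45.5.

45.5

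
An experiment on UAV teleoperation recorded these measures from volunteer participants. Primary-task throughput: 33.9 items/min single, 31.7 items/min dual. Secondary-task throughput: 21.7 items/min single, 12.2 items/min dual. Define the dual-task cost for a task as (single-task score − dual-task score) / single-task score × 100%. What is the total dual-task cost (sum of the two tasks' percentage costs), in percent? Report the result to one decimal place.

Primary cost = (33.9 − 31.7) / 33.9 × 100% = 6.4897%.
Secondary cost = (21.7 − 12.2) / 21.7 × 100% = 43.7788%.
Total = 6.4897% + 43.7788% = 50.2685% ≈ 50.3%.

50.3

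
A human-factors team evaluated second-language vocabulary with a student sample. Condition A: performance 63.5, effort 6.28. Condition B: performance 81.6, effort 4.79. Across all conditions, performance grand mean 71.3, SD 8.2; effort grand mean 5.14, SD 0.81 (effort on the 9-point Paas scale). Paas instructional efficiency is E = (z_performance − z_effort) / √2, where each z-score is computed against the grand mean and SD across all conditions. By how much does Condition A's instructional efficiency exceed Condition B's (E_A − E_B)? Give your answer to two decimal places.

-2.86

Condition A: z_P = (63.5 − 71.3)/8.2 = -0.9512; z_E = (6.28 − 5.14)/0.81 = 1.4074; E_A = (-0.9512 − 1.4074)/√2 = -1.6678.
Condition B: z_P = (81.6 − 71.3)/8.2 = 1.2561; z_E = (4.79 − 5.14)/0.81 = -0.4321; E_B = (1.2561 − (-0.4321))/√2 = 1.1937.
E_A − E_B = -1.6678 − 1.1937 = -2.8615 ≈ -2.86.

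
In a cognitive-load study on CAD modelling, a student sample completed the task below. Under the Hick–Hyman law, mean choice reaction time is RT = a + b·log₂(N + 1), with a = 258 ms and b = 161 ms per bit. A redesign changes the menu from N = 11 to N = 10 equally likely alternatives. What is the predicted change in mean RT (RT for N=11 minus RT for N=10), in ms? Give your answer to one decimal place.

RT(11) = 258 + 161·log₂(12) = 258 + 161·3.5850 = 835.1850 ms.
RT(10) = 258 + 161·log₂(11) = 258 + 161·3.4594 = 814.9634 ms.
Difference = 835.1850 − 814.9634 = 20.2216 ≈ 20.2 ms.

20.2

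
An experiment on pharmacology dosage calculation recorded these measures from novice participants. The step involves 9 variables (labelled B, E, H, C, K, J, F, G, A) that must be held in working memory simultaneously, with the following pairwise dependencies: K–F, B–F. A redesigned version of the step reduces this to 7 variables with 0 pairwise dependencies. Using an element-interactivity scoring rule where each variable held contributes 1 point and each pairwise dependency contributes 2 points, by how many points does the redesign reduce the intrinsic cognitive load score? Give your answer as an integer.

6

Original: 9 × 1 + 2 × 2 = 9 + 4 = 13.
Redesigned: 7 × 1 + 0 × 2 = 7 + 0 = 7.
Reduction = 13 − 7 = 6.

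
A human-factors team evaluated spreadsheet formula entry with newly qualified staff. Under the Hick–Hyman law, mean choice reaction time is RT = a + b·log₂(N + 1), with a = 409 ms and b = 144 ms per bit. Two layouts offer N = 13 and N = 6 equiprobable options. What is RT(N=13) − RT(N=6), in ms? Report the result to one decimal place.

RT(13) = 409 + 144·log₂(14) = 409 + 144·3.8074 = 957.2656 ms.
RT(6) = 409 + 144·log₂(7) = 409 + 144·2.8074 = 813.2656 ms.
Difference = 957.2656 − 813.2656 = 144.0000 ≈ 144.0 ms.

144.0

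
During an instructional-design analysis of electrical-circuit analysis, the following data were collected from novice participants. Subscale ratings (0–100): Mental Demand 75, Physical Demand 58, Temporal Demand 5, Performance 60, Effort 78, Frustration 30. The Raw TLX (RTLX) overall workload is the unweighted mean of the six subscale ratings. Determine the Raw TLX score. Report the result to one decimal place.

51.0

Sum of ratings = 75 + 58 + 5 + 60 + 78 + 30 = 306.
RTLX = 306 / 6 = 51.0000 ≈ 51.0.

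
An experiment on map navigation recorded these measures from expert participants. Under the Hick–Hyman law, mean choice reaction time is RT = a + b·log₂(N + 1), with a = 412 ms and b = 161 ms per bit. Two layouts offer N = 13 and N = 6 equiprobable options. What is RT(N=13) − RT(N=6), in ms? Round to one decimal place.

161.0

RT(13) = 412 + 161·log₂(14) = 412 + 161·3.8074 = 1024.9914 ms.
RT(6) = 412 + 161·log₂(7) = 412 + 161·2.8074 = 863.9914 ms.
Difference = 1024.9914 − 863.9914 = 161.0000 ≈ 161.0 ms.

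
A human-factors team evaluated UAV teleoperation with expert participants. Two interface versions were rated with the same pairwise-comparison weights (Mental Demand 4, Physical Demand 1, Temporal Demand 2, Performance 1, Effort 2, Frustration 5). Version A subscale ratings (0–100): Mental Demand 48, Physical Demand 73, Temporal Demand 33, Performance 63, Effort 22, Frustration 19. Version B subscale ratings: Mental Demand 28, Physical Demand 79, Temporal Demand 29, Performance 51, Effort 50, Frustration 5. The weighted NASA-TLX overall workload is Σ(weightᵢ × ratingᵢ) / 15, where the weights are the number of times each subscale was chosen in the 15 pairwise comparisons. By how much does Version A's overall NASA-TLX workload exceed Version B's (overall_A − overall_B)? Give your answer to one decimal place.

7.2

Version A weighted sum = 4·48 + 1·73 + 2·33 + 1·63 + 2·22 + 5·19 = 192 + 73 + 66 + 63 + 44 + 95 = 533; overall_A = 533/15 = 35.5333.
Version B weighted sum = 4·28 + 1·79 + 2·29 + 1·51 + 2·50 + 5·5 = 112 + 79 + 58 + 51 + 100 + 25 = 425; overall_B = 425/15 = 28.3333.
Difference = 35.5333 − 28.3333 = 7.2000 ≈ 7.2.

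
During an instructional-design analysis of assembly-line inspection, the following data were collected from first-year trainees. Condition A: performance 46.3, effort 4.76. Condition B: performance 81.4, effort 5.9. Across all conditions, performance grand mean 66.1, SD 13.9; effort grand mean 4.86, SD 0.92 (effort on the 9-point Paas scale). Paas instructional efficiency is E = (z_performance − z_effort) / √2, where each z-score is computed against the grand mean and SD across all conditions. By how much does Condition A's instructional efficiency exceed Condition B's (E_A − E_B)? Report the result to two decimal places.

Condition A: z_P = (46.3 − 66.1)/13.9 = -1.4245; z_E = (4.76 − 4.86)/0.92 = -0.1087; E_A = (-1.4245 − (-0.1087))/√2 = -0.9304.
Condition B: z_P = (81.4 − 66.1)/13.9 = 1.1007; z_E = (5.9 − 4.86)/0.92 = 1.1304; E_B = (1.1007 − 1.1304)/√2 = -0.0210.
E_A − E_B = -0.9304 − (-0.0210) = -0.9094 ≈ -0.91.

-0.91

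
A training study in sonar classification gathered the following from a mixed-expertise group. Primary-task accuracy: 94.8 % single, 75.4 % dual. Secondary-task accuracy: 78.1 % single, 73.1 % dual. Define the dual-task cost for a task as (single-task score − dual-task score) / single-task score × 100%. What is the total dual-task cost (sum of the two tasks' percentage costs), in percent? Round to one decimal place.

Primary cost = (94.8 − 75.4) / 94.8 × 100% = 20.4641%.
Secondary cost = (78.1 − 73.1) / 78.1 × 100% = 6.4020%.
Total = 20.4641% + 6.4020% = 26.8661% ≈ 26.9%.

26.9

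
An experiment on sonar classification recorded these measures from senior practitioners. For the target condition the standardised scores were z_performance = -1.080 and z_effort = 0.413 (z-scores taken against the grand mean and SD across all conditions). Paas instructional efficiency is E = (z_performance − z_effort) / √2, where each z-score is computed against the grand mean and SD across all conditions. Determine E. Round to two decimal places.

-1.06

z_P − z_E = -1.080 − 0.413 = -1.4930.
E = -1.4930 / √2 = -1.4930 / 1.41421 = -1.0557 ≈ -1.06.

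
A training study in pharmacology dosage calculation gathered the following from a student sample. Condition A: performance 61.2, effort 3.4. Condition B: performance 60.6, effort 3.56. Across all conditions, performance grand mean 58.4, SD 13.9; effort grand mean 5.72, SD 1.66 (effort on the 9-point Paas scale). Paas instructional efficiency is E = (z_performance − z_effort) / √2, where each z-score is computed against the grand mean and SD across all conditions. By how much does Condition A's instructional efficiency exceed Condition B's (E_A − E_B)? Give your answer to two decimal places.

0.10

Condition A: z_P = (61.2 − 58.4)/13.9 = 0.2014; z_E = (3.4 − 5.72)/1.66 = -1.3976; E_A = (0.2014 − (-1.3976))/√2 = 1.1307.
Condition B: z_P = (60.6 − 58.4)/13.9 = 0.1583; z_E = (3.56 − 5.72)/1.66 = -1.3012; E_B = (0.1583 − (-1.3012))/√2 = 1.0320.
E_A − E_B = 1.1307 − 1.0320 = 0.0987 ≈ 0.10.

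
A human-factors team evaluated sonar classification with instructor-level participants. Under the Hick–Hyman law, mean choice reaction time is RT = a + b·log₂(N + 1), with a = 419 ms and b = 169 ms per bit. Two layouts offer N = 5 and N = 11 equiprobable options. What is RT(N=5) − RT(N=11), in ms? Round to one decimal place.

-169.0

RT(5) = 419 + 169·log₂(6) = 419 + 169·2.5850 = 855.8650 ms.
RT(11) = 419 + 169·log₂(12) = 419 + 169·3.5850 = 1024.8650 ms.
Difference = 855.8650 − 1024.8650 = -169.0000 ≈ -169.0 ms.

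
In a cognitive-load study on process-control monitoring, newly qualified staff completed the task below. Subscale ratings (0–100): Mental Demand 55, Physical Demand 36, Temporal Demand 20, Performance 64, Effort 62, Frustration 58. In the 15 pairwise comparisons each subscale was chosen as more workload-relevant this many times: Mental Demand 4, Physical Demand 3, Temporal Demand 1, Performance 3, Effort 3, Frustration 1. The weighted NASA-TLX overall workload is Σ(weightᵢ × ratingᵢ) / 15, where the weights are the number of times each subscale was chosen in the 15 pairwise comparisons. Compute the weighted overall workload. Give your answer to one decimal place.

The tallies are the weights (they sum to 15).
Weighted sum = 4·55 + 3·36 + 1·20 + 3·64 + 3·62 + 1·58
            = 220 + 108 + 20 + 192 + 186 + 58 = 784.
Overall workload = 784 / 15 = 52.2667 ≈ 52.3.

52.3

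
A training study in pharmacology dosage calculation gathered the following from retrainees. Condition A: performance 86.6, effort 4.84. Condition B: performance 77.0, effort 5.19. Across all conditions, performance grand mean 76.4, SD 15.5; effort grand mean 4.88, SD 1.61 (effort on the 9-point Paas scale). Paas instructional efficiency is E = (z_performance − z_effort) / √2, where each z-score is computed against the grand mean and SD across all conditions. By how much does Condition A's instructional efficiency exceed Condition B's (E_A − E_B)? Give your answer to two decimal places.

Condition A: z_P = (86.6 − 76.4)/15.5 = 0.6581; z_E = (4.84 − 4.88)/1.61 = -0.0248; E_A = (0.6581 − (-0.0248))/√2 = 0.4829.
Condition B: z_P = (77.0 − 76.4)/15.5 = 0.0387; z_E = (5.19 − 4.88)/1.61 = 0.1925; E_B = (0.0387 − 0.1925)/√2 = -0.1088.
E_A − E_B = 0.4829 − (-0.1088) = 0.5917 ≈ 0.59.

0.59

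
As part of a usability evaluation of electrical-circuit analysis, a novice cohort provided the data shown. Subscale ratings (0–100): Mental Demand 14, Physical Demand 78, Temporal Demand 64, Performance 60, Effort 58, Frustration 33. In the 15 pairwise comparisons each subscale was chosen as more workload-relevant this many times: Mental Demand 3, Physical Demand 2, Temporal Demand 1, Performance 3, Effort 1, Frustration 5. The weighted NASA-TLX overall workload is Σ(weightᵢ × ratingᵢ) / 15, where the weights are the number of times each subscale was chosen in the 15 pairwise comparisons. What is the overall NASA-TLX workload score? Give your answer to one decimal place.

44.3

The tallies are the weights (they sum to 15).
Weighted sum = 3·14 + 2·78 + 1·64 + 3·60 + 1·58 + 5·33
            = 42 + 156 + 64 + 180 + 58 + 165 = 665.
Overall workload = 665 / 15 = 44.3333 ≈ 44.3.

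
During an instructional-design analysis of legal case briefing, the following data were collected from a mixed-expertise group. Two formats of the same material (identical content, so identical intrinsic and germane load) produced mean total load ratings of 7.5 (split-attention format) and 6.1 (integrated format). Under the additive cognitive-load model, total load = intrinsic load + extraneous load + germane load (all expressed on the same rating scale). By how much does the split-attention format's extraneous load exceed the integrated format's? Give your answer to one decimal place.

Intrinsic and germane load are equal across formats, so the difference in total load equals the difference in extraneous load.
Extraneous-load difference = 7.5 − 6.1 = 1.4.

1.4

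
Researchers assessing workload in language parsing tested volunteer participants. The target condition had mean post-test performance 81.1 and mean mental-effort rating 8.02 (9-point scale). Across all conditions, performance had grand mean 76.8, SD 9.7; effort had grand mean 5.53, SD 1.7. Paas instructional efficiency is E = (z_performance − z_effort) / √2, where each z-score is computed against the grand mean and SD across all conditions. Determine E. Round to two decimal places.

z_performance = (81.1 − 76.8) / 9.7 = 4.3000 / 9.7 = 0.4433.
z_effort = (8.02 − 5.53) / 1.7 = 2.4900 / 1.7 = 1.4647.
z_P − z_E = 0.4433 − 1.4647 = -1.0214.
E = -1.0214 / √2 = -1.0214 / 1.41421 = -0.7222 ≈ -0.72.

-0.72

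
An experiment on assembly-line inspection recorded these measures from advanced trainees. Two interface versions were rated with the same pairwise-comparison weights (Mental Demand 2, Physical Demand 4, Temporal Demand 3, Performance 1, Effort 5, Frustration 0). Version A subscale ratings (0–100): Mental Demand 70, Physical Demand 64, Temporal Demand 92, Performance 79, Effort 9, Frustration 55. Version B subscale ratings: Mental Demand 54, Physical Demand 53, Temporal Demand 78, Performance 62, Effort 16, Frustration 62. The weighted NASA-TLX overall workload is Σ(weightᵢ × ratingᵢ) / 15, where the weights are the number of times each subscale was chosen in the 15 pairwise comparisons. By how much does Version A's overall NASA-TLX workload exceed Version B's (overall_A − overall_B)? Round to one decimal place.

6.7

Version A weighted sum = 2·70 + 4·64 + 3·92 + 1·79 + 5·9 + 0·55 = 140 + 256 + 276 + 79 + 45 + 0 = 796; overall_A = 796/15 = 53.0667.
Version B weighted sum = 2·54 + 4·53 + 3·78 + 1·62 + 5·16 + 0·62 = 108 + 212 + 234 + 62 + 80 + 0 = 696; overall_B = 696/15 = 46.4000.
Difference = 53.0667 − 46.4000 = 6.6667 ≈ 6.7.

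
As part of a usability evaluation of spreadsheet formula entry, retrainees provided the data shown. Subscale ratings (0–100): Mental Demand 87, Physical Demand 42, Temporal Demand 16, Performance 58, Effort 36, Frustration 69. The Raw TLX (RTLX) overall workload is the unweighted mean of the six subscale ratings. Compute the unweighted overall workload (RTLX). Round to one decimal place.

Sum of ratings = 87 + 42 + 16 + 58 + 36 + 69 = 308.
RTLX = 308 / 6 = 51.3333 ≈ 51.3.

51.3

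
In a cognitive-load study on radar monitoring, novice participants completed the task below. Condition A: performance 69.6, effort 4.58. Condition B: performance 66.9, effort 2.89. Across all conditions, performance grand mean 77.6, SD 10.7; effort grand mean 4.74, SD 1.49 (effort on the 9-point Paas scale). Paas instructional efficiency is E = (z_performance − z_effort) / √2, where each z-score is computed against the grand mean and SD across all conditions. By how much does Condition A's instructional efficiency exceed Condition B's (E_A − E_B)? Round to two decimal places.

-0.62

Condition A: z_P = (69.6 − 77.6)/10.7 = -0.7477; z_E = (4.58 − 4.74)/1.49 = -0.1074; E_A = (-0.7477 − (-0.1074))/√2 = -0.4528.
Condition B: z_P = (66.9 − 77.6)/10.7 = -1.0000; z_E = (2.89 − 4.74)/1.49 = -1.2416; E_B = (-1.0000 − (-1.2416))/√2 = 0.1708.
E_A − E_B = -0.4528 − 0.1708 = -0.6236 ≈ -0.62.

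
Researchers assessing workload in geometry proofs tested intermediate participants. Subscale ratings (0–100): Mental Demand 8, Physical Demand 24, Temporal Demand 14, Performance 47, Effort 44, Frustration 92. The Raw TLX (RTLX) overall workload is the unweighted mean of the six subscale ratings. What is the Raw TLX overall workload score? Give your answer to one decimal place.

38.2

Sum of ratings = 8 + 24 + 14 + 47 + 44 + 92 = 229.
RTLX = 229 / 6 = 38.1667 ≈ 38.2.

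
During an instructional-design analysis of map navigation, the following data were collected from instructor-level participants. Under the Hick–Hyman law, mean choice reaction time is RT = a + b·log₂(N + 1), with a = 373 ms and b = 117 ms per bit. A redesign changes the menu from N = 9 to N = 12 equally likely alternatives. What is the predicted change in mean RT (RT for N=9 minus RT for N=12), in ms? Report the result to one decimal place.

-44.3

RT(9) = 373 + 117·log₂(10) = 373 + 117·3.3219 = 761.6623 ms.
RT(12) = 373 + 117·log₂(13) = 373 + 117·3.7004 = 805.9468 ms.
Difference = 761.6623 − 805.9468 = -44.2845 ≈ -44.3 ms.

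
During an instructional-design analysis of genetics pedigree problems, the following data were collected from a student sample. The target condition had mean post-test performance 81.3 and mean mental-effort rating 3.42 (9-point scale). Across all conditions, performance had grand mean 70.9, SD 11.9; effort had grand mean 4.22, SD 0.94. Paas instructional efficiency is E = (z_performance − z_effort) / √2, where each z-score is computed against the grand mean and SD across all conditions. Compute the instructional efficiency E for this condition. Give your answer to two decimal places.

1.22

z_performance = (81.3 − 70.9) / 11.9 = 10.4000 / 11.9 = 0.8739.
z_effort = (3.42 − 4.22) / 0.94 = -0.8000 / 0.94 = -0.8511.
z_P − z_E = 0.8739 − (-0.8511) = 1.7250.
E = 1.7250 / √2 = 1.7250 / 1.41421 = 1.2198 ≈ 1.22.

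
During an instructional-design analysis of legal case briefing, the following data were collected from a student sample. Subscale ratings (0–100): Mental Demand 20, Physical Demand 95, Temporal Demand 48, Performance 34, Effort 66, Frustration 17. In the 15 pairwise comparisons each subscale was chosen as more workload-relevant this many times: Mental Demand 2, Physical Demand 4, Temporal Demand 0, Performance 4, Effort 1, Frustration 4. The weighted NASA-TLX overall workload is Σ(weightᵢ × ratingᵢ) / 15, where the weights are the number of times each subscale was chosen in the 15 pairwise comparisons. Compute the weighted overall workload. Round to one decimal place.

46.0

The tallies are the weights (they sum to 15).
Weighted sum = 2·20 + 4·95 + 0·48 + 4·34 + 1·66 + 4·17
            = 40 + 380 + 0 + 136 + 66 + 68 = 690.
Overall workload = 690 / 15 = 46.0000 ≈ 46.0.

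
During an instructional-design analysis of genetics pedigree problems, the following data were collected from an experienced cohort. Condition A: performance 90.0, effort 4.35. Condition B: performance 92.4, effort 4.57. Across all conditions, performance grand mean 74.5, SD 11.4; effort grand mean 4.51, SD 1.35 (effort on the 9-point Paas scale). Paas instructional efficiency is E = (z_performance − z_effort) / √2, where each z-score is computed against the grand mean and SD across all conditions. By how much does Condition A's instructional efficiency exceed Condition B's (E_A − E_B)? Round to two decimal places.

-0.03

Condition A: z_P = (90.0 − 74.5)/11.4 = 1.3596; z_E = (4.35 − 4.51)/1.35 = -0.1185; E_A = (1.3596 − (-0.1185))/√2 = 1.0452.
Condition B: z_P = (92.4 − 74.5)/11.4 = 1.5702; z_E = (4.57 − 4.51)/1.35 = 0.0444; E_B = (1.5702 − 0.0444)/√2 = 1.0789.
E_A − E_B = 1.0452 − 1.0789 = -0.0337 ≈ -0.03.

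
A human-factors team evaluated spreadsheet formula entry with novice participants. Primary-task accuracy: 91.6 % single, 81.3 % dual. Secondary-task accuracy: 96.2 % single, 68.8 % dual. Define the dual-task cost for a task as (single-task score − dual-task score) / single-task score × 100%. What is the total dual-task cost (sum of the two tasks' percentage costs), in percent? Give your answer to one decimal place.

Primary cost = (91.6 − 81.3) / 91.6 × 100% = 11.2445%.
Secondary cost = (96.2 − 68.8) / 96.2 × 100% = 28.4823%.
Total = 11.2445% + 28.4823% = 39.7268% ≈ 39.7%.

39.7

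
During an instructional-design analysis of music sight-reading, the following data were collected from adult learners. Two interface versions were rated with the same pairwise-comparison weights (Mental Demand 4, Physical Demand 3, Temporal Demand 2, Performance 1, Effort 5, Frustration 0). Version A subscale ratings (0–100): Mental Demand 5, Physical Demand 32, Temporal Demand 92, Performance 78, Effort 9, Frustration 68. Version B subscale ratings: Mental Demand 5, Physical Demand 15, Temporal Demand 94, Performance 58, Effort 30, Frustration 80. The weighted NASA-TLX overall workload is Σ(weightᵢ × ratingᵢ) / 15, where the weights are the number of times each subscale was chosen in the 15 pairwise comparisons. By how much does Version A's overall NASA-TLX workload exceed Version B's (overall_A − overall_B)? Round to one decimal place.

-2.5

Version A weighted sum = 4·5 + 3·32 + 2·92 + 1·78 + 5·9 + 0·68 = 20 + 96 + 184 + 78 + 45 + 0 = 423; overall_A = 423/15 = 28.2000.
Version B weighted sum = 4·5 + 3·15 + 2·94 + 1·58 + 5·30 + 0·80 = 20 + 45 + 188 + 58 + 150 + 0 = 461; overall_B = 461/15 = 30.7333.
Difference = 28.2000 − 30.7333 = -2.5333 ≈ -2.5.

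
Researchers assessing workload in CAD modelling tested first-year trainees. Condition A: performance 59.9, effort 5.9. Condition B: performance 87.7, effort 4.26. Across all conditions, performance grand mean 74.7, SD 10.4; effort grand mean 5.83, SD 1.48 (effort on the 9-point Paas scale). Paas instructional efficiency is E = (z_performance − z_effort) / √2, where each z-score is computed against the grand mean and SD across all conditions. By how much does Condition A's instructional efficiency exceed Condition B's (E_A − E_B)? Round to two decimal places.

Condition A: z_P = (59.9 − 74.7)/10.4 = -1.4231; z_E = (5.9 − 5.83)/1.48 = 0.0473; E_A = (-1.4231 − 0.0473)/√2 = -1.0397.
Condition B: z_P = (87.7 − 74.7)/10.4 = 1.2500; z_E = (4.26 − 5.83)/1.48 = -1.0608; E_B = (1.2500 − (-1.0608))/√2 = 1.6340.
E_A − E_B = -1.0397 − 1.6340 = -2.6737 ≈ -2.67.

-2.67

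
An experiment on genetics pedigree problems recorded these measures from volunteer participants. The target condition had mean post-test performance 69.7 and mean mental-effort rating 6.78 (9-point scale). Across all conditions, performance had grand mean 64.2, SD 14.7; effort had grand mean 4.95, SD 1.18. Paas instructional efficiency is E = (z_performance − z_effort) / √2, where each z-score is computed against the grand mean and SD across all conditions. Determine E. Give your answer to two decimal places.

-0.83

z_performance = (69.7 − 64.2) / 14.7 = 5.5000 / 14.7 = 0.3741.
z_effort = (6.78 − 4.95) / 1.18 = 1.8300 / 1.18 = 1.5508.
z_P − z_E = 0.3741 − 1.5508 = -1.1767.
E = -1.1767 / √2 = -1.1767 / 1.41421 = -0.8321 ≈ -0.83.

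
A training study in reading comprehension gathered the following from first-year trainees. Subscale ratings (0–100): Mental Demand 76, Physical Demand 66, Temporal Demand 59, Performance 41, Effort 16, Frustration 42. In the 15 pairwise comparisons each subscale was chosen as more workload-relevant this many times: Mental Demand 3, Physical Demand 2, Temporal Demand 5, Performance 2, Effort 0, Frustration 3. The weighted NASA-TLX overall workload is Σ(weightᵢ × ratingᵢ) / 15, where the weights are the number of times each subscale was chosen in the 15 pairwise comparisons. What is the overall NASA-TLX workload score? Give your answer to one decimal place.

The tallies are the weights (they sum to 15).
Weighted sum = 3·76 + 2·66 + 5·59 + 2·41 + 0·16 + 3·42
            = 228 + 132 + 295 + 82 + 0 + 126 = 863.
Overall workload = 863 / 15 = 57.5333 ≈ 57.5.

57.5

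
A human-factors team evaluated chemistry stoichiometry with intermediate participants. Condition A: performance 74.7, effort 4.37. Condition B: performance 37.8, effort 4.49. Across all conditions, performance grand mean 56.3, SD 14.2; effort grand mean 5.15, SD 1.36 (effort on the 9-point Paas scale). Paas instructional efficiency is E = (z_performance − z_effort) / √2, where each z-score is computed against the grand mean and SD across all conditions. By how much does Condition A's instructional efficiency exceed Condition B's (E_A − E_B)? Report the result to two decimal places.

1.90

Condition A: z_P = (74.7 − 56.3)/14.2 = 1.2958; z_E = (4.37 − 5.15)/1.36 = -0.5735; E_A = (1.2958 − (-0.5735))/√2 = 1.3218.
Condition B: z_P = (37.8 − 56.3)/14.2 = -1.3028; z_E = (4.49 − 5.15)/1.36 = -0.4853; E_B = (-1.3028 − (-0.4853))/√2 = -0.5781.
E_A − E_B = 1.3218 − (-0.5781) = 1.8999 ≈ 1.90.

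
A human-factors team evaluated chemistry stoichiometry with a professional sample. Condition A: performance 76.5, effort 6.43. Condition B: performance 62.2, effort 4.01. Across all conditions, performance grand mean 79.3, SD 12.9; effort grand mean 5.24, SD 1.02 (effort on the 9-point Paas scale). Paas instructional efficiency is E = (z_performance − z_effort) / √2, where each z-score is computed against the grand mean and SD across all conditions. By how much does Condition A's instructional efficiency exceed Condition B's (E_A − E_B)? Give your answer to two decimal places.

Condition A: z_P = (76.5 − 79.3)/12.9 = -0.2171; z_E = (6.43 − 5.24)/1.02 = 1.1667; E_A = (-0.2171 − 1.1667)/√2 = -0.9785.
Condition B: z_P = (62.2 − 79.3)/12.9 = -1.3256; z_E = (4.01 − 5.24)/1.02 = -1.2059; E_B = (-1.3256 − (-1.2059))/√2 = -0.0846.
E_A − E_B = -0.9785 − (-0.0846) = -0.8939 ≈ -0.89.

-0.89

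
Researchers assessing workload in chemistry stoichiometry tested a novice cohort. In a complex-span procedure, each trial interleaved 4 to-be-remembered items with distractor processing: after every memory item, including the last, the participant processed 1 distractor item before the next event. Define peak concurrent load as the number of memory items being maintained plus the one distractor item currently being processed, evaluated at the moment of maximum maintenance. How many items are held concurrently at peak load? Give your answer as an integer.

5

Maintenance is greatest during the distractor(s) after memory item 4: all 4 memory items are being held.
One distractor item is concurrently being processed.
Peak concurrent load = 4 + 1 = 5 items.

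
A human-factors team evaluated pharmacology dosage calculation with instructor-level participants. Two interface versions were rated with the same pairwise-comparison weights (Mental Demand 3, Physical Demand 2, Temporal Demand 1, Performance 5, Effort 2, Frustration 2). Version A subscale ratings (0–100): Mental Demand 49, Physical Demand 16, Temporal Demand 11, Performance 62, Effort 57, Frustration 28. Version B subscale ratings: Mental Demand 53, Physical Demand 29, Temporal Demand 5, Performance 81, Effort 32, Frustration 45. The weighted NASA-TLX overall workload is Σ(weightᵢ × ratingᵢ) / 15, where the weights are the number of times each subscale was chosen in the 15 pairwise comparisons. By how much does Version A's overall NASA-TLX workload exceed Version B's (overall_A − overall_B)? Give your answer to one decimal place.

-7.4

Version A weighted sum = 3·49 + 2·16 + 1·11 + 5·62 + 2·57 + 2·28 = 147 + 32 + 11 + 310 + 114 + 56 = 670; overall_A = 670/15 = 44.6667.
Version B weighted sum = 3·53 + 2·29 + 1·5 + 5·81 + 2·32 + 2·45 = 159 + 58 + 5 + 405 + 64 + 90 = 781; overall_B = 781/15 = 52.0667.
Difference = 44.6667 − 52.0667 = -7.4000 ≈ -7.4.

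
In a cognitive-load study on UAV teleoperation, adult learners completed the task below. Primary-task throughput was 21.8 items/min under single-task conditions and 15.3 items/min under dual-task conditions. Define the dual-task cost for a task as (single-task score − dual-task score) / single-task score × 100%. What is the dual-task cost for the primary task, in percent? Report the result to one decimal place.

29.8

Cost = (21.8 − 15.3) / 21.8 × 100%
     = 6.5000 / 21.8 × 100% = 29.8165%.
≈ 29.8%.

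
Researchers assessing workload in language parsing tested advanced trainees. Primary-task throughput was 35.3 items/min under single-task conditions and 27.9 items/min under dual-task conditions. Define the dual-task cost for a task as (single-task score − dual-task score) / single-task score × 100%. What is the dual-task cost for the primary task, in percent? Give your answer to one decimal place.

21.0

Cost = (35.3 − 27.9) / 35.3 × 100%
     = 7.4000 / 35.3 × 100% = 20.9632%.
≈ 21.0%.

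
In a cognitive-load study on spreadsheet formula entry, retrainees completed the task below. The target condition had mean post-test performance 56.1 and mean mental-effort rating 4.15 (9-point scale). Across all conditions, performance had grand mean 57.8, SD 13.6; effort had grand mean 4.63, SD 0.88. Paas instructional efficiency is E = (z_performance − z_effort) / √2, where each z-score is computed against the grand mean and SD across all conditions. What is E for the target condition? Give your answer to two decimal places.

z_performance = (56.1 − 57.8) / 13.6 = -1.7000 / 13.6 = -0.1250.
z_effort = (4.15 − 4.63) / 0.88 = -0.4800 / 0.88 = -0.5455.
z_P − z_E = -0.1250 − (-0.5455) = 0.4205.
E = 0.4205 / √2 = 0.4205 / 1.41421 = 0.2973 ≈ 0.30.

0.30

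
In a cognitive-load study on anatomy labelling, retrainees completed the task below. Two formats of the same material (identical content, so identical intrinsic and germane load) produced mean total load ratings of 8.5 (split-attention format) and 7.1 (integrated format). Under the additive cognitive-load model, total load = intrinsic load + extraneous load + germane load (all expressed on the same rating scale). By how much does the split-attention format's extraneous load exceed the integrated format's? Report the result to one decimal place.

1.4

Intrinsic and germane load are equal across formats, so the difference in total load equals the difference in extraneous load.
Extraneous-load difference = 8.5 − 7.1 = 1.4.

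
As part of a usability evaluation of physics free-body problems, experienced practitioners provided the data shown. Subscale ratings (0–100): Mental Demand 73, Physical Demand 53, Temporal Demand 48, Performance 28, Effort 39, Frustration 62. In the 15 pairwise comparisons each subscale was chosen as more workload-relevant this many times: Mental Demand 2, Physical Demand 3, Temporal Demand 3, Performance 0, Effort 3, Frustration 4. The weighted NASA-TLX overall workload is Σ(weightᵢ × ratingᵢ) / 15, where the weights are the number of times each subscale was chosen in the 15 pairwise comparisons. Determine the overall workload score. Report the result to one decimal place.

54.3

The tallies are the weights (they sum to 15).
Weighted sum = 2·73 + 3·53 + 3·48 + 0·28 + 3·39 + 4·62
            = 146 + 159 + 144 + 0 + 117 + 248 = 814.
Overall workload = 814 / 15 = 54.2667 ≈ 54.3.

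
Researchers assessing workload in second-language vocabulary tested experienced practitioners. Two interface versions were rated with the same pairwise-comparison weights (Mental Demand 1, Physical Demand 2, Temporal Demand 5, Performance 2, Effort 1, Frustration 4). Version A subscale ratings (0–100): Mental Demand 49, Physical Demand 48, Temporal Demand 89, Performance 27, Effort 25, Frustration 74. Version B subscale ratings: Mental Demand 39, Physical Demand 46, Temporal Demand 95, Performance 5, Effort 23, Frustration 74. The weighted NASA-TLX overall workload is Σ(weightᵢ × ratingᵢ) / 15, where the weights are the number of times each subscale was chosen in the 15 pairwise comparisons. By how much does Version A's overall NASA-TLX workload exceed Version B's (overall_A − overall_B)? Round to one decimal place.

2.0

Version A weighted sum = 1·49 + 2·48 + 5·89 + 2·27 + 1·25 + 4·74 = 49 + 96 + 445 + 54 + 25 + 296 = 965; overall_A = 965/15 = 64.3333.
Version B weighted sum = 1·39 + 2·46 + 5·95 + 2·5 + 1·23 + 4·74 = 39 + 92 + 475 + 10 + 23 + 296 = 935; overall_B = 935/15 = 62.3333.
Difference = 64.3333 − 62.3333 = 2.0000 ≈ 2.0.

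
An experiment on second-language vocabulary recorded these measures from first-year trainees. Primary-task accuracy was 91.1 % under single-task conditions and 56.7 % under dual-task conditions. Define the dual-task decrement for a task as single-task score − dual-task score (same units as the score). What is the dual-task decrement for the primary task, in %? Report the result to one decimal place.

Decrement = 91.1 − 56.7 = 34.4000 % ≈ 34.4 %.

34.4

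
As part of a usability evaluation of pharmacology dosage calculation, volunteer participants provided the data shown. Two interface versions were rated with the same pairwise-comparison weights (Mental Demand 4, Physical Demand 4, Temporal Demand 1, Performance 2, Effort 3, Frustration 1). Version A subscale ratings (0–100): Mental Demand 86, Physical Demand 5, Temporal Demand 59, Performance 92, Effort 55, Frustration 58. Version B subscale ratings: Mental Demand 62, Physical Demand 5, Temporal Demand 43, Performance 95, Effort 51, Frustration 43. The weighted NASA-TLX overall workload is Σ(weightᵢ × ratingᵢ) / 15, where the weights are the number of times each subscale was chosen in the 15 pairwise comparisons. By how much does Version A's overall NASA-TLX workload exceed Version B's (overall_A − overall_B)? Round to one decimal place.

Version A weighted sum = 4·86 + 4·5 + 1·59 + 2·92 + 3·55 + 1·58 = 344 + 20 + 59 + 184 + 165 + 58 = 830; overall_A = 830/15 = 55.3333.
Version B weighted sum = 4·62 + 4·5 + 1·43 + 2·95 + 3·51 + 1·43 = 248 + 20 + 43 + 190 + 153 + 43 = 697; overall_B = 697/15 = 46.4667.
Difference = 55.3333 − 46.4667 = 8.8666 ≈ 8.9.

8.9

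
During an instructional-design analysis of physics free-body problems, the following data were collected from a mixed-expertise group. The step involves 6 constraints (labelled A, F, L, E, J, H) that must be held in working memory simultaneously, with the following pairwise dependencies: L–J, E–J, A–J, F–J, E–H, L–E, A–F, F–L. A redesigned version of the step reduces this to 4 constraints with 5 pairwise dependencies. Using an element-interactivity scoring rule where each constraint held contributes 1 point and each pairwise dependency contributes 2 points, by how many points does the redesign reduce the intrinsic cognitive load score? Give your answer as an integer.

Original: 6 × 1 + 8 × 2 = 6 + 16 = 22.
Redesigned: 4 × 1 + 5 × 2 = 4 + 10 = 14.
Reduction = 22 − 14 = 8.

8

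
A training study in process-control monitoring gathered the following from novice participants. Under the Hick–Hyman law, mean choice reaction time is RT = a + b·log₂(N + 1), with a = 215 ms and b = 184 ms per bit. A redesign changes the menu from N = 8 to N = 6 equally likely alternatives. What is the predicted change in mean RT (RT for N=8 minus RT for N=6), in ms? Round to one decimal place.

RT(8) = 215 + 184·log₂(9) = 215 + 184·3.1699 = 798.2616 ms.
RT(6) = 215 + 184·log₂(7) = 215 + 184·2.8074 = 731.5616 ms.
Difference = 798.2616 − 731.5616 = 66.7000 ≈ 66.7 ms.

66.7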